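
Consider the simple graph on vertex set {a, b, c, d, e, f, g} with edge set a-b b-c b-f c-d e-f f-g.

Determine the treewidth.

A width-1 tree decomposition is:
Bags: B1 = {b, f}  B2 = {f, g}  B3 = {a, b}  B4 = {b, c}  B5 = {e, f}  B6 = {c, d}
Tree: B1–B2, B1–B3, B1–B4, B2–B5, B4–B6
Each bag holds 2 vertices, so the decomposition has width 1, which upper-bounds the treewidth. Since G has at least one edge (e.g. b–f), it is not an edgeless graph, so tw(G) ≥ 1. Combining the bounds, tw(G) = 1.

1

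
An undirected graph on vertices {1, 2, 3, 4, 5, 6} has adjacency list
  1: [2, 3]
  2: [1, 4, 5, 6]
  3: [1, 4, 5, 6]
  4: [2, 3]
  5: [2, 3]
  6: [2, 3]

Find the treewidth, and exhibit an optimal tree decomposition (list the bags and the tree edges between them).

Each bag holds 3 vertices, so the decomposition has width 2, which upper-bounds the treewidth. For the lower bound, G contains the cycle 3–4–2–5–3, so G is not a forest; only forests have treewidth ≤ 1, hence tw(G) ≥ 2. Hence tw(G) = 2 exactly.

Treewidth 2.
Bags: B1 = {2, 3, 4}  B2 = {2, 3, 5}  B3 = {2, 3, 6}  B4 = {1, 2, 3}
Tree: B1–B2, B2–B3, B3–B4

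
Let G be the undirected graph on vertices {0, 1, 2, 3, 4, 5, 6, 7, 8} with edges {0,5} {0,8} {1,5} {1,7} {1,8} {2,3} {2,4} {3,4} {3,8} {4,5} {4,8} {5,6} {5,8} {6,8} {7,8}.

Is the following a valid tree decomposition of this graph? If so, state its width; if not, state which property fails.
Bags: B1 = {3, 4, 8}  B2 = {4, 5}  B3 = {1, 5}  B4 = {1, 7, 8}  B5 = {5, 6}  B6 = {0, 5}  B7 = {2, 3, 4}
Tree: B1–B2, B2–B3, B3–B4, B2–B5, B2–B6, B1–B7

No — edge (8,5) lies in no bag.

A tree decomposition must satisfy three properties: every vertex lies in some bag; for every edge, both endpoints lie together in some bag; and for every vertex, the bags containing it form a connected subtree. Here edge (8,5) lies in no bag, so the decomposition is invalid.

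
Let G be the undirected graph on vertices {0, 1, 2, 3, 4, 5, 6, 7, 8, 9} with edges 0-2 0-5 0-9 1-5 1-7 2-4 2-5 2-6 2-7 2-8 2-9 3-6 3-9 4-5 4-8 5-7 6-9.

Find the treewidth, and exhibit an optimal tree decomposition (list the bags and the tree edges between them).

Each bag holds 3 vertices, so the decomposition has width 2, which upper-bounds the treewidth. Conversely, {1, 5, 7} is a clique of size 3, and the vertices of any clique must share a bag in every tree decomposition; so some bag has ≥ 3 vertices and tw(G) ≥ 2. Hence tw(G) = 2 exactly.

Treewidth 2.
Bags: B1 = {2, 5, 7}  B2 = {0, 2, 5}  B3 = {0, 2, 9}  B4 = {2, 4, 5}  B5 = {2, 6, 9}  B6 = {3, 6, 9}  B7 = {2, 4, 8}  B8 = {1, 5, 7}
Tree: B1–B2, B2–B3, B1–B4, B3–B5, B5–B6, B4–B7, B1–B8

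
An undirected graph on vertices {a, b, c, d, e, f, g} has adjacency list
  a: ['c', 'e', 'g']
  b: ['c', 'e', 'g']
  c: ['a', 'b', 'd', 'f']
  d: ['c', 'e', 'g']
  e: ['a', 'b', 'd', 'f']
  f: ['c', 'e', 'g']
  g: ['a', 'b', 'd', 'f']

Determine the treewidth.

A width-3 tree decomposition is:
Bags: B1 = {a, c, e, g}  B2 = {c, e, f, g}  B3 = {b, c, e, g}  B4 = {c, d, e, g}
Tree: B1–B2, B2–B3, B3–B4
The largest bag has 4 vertices, giving width 3; this decomposition certifies tw(G) ≤ 3. For the lower bound: the 4 vertex sets {a,c}, {f,g}, {e}, {b} are disjoint, each induces a connected subgraph, and every pair is joined by at least one edge of G. Contracting each set to a single vertex therefore yields K_{4} as a minor, and since treewidth is minor-monotone, tw(G) ≥ tw(K_{4}) = 3. Therefore the treewidth is 3.

3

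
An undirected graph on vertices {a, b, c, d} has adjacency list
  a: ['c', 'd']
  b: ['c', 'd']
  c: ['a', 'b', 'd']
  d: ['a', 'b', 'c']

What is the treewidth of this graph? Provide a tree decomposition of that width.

Each bag holds 3 vertices, so the decomposition has width 2, which upper-bounds the treewidth. Conversely, {a, c, d} is a clique of size 3, and the vertices of any clique must share a bag in every tree decomposition; so some bag has ≥ 3 vertices and tw(G) ≥ 2. The upper and lower bounds meet at 2, so that is the treewidth.

Treewidth 2.
Bags: B1 = {a, c, d}  B2 = {b, c, d}
Tree: B1–B2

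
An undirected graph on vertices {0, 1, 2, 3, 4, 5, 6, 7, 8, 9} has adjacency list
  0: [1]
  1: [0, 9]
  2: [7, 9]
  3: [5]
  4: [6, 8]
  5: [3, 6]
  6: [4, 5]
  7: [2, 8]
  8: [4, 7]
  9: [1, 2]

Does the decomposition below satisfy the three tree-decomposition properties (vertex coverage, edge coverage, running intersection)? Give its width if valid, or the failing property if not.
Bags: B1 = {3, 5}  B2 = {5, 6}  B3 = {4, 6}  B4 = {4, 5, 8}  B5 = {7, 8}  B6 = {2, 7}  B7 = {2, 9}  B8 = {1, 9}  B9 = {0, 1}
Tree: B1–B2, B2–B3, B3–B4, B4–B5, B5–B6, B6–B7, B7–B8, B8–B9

No — bags containing vertex 5 are not connected in the tree.

A tree decomposition must satisfy three properties: every vertex lies in some bag; for every edge, both endpoints lie together in some bag; and for every vertex, the bags containing it form a connected subtree. Here bags containing vertex 5 are not connected in the tree, so the decomposition is invalid.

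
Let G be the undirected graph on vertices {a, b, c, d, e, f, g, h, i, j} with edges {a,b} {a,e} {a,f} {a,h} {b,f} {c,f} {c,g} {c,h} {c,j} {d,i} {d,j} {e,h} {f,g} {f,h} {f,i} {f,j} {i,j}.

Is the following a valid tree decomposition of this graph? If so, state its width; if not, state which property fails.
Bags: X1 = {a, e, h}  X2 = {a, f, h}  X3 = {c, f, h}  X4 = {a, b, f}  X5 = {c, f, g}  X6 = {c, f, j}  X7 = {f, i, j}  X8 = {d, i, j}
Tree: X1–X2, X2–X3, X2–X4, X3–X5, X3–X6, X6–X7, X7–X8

Vertex coverage: the bags together contain {a, b, c, d, e, f, g, h, i, j}, the full vertex set. Edge coverage: each edge of G has both endpoints in at least one bag. Running intersection: for every vertex, the bags containing it form a connected subtree. All three properties hold, so this is a valid tree decomposition of width max|bag| − 1 = 2, and hence tw(G) ≤ 2.

Yes; width 2.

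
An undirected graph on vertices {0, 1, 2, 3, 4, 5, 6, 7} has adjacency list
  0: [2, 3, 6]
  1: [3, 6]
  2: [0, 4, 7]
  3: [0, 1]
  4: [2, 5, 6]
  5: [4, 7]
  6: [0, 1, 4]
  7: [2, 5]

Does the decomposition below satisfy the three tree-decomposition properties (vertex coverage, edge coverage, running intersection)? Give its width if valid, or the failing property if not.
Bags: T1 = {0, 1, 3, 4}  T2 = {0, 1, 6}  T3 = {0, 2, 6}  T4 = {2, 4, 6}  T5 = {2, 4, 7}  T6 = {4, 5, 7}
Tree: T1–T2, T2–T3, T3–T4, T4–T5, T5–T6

No — bags containing vertex 4 are not connected in the tree.

A tree decomposition must satisfy three properties: every vertex lies in some bag; for every edge, both endpoints lie together in some bag; and for every vertex, the bags containing it form a connected subtree. Here bags containing vertex 4 are not connected in the tree, so the decomposition is invalid.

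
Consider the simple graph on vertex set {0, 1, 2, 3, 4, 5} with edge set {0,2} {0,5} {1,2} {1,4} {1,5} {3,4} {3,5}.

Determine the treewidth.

2

A width-2 tree decomposition is:
Bags: B1 = {0, 1, 2}  B2 = {0, 1, 5}  B3 = {1, 4, 5}  B4 = {3, 4, 5}
Tree: B1–B2, B2–B3, B3–B4
Each bag holds 3 vertices, so the decomposition has width 2, which upper-bounds the treewidth. For the lower bound, G contains the cycle 2–0–5–1–2, so G is not a forest; only forests have treewidth ≤ 1, hence tw(G) ≥ 2. Combining the bounds, tw(G) = 2.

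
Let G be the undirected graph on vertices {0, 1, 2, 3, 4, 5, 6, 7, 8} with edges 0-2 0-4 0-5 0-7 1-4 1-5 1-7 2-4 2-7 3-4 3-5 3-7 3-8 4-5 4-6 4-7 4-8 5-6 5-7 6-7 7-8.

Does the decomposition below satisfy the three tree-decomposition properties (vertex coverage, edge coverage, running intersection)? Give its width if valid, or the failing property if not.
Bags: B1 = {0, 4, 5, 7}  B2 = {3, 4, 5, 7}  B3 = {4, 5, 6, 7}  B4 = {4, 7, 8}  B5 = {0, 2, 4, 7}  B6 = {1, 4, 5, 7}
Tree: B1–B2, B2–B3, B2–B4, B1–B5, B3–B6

No — edge (3,8) lies in no bag.

A tree decomposition must satisfy three properties: every vertex lies in some bag; for every edge, both endpoints lie together in some bag; and for every vertex, the bags containing it form a connected subtree. Here edge (3,8) lies in no bag, so the decomposition is invalid.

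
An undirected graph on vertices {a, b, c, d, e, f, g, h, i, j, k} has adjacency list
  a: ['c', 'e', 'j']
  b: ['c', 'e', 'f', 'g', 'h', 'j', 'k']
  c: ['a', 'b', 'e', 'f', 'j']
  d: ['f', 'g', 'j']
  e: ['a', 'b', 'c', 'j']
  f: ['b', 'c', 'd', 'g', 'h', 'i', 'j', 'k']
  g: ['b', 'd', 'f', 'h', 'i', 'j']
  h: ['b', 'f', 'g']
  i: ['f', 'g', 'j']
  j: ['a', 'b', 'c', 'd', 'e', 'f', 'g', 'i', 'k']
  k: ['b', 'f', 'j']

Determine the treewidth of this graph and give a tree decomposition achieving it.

Each bag holds 4 vertices, so the decomposition has width 3, which upper-bounds the treewidth. On the other hand G contains the 4-clique {a, c, e, j}. A clique must lie in a single bag of any decomposition, so no decomposition can have width below 3. Therefore the treewidth is 3.

Treewidth 3.
One optimal decomposition is:
Bags: B1 = {d, f, g, j}  B2 = {b, f, g, j}  B3 = {b, f, g, h}  B4 = {b, f, j, k}  B5 = {b, c, f, j}  B6 = {b, c, e, j}  B7 = {a, c, e, j}  B8 = {f, g, i, j}
Tree: B1–B2, B2–B3, B2–B4, B2–B5, B5–B6, B6–B7, B2–B8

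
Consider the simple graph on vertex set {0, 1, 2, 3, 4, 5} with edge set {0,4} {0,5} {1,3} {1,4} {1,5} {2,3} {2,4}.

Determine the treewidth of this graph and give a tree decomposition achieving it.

Every bag has size at most 3, so the width is 3 − 1 = 2 and tw(G) ≤ 2. The edges 2–3–1–4–2 form a cycle, so G is not a tree and its treewidth is at least 2. The upper and lower bounds meet at 2, so that is the treewidth.

Treewidth 2.
Bags: B1 = {2, 3, 4}  B2 = {1, 3, 4}  B3 = {0, 1, 4}  B4 = {0, 1, 5}
Tree: B1–B2, B2–B3, B3–B4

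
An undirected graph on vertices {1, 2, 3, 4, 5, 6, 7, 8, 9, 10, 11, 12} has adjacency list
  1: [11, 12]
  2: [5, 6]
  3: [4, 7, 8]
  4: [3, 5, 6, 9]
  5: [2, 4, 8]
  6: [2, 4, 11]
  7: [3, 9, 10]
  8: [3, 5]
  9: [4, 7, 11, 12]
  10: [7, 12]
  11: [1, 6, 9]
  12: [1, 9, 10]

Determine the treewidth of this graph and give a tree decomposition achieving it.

Every bag has size at most 4, so the width is 4 − 1 = 3 and tw(G) ≤ 3. For the lower bound: the 4 vertex sets {1,10,12}, {7}, {9}, {3,4,6,11} are disjoint, each induces a connected subgraph, and every pair is joined by at least one edge of G. Contracting each set to a single vertex therefore yields K_{4} as a minor, and since treewidth is minor-monotone, tw(G) ≥ tw(K_{4}) = 3. The upper and lower bounds meet at 3, so that is the treewidth.

Treewidth 3.
One optimal decomposition is:
Bags: B1 = {1, 7, 10, 12}  B2 = {1, 7, 9, 12}  B3 = {1, 7, 9, 11}  B4 = {3, 7, 9, 11}  B5 = {3, 4, 9, 11}  B6 = {3, 4, 6, 11}  B7 = {3, 4, 6, 8}  B8 = {4, 5, 6, 8}  B9 = {2, 5, 6, 8}
Tree: B1–B2, B2–B3, B3–B4, B4–B5, B5–B6, B6–B7, B7–B8, B8–B9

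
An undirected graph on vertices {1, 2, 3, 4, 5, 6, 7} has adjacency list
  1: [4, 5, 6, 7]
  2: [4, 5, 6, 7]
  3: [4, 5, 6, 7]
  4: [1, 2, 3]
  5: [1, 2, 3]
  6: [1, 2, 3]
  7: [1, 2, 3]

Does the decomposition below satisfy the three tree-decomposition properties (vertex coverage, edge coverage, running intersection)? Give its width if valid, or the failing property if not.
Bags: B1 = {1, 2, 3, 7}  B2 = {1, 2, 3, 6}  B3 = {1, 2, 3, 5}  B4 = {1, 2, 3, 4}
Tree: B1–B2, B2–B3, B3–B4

Yes; width 3.

Checking the three conditions: (i) the bags cover all of {1, 2, 3, 4, 5, 6, 7}; (ii) for each edge, some bag contains both endpoints; (iii) the bags containing any fixed vertex form a subtree. All hold, so the decomposition is valid with width 4 − 1 = 3.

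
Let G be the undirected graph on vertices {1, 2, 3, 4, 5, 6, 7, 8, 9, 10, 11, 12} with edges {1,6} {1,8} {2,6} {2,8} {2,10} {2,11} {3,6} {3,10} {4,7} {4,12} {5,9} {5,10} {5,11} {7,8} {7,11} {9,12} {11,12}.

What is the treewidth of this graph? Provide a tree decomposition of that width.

Every bag has size at most 4, so the width is 4 − 1 = 3 and tw(G) ≤ 3. For the lower bound: the 4 vertex sets {1,3,6}, {8}, {2}, {5,7,10,11} are disjoint, each induces a connected subgraph, and every pair is joined by at least one edge of G. Contracting each set to a single vertex therefore yields K_{4} as a minor, and since treewidth is minor-monotone, tw(G) ≥ tw(K_{4}) = 3. Combining the bounds, tw(G) = 3.

Treewidth 3.
One optimal decomposition is:
Bags: B1 = {1, 3, 6, 8}  B2 = {2, 3, 6, 8}  B3 = {2, 3, 8, 10}  B4 = {2, 7, 8, 10}  B5 = {2, 7, 10, 11}  B6 = {5, 7, 10, 11}  B7 = {4, 5, 7, 11}  B8 = {4, 5, 11, 12}  B9 = {4, 5, 9, 12}
Tree: B1–B2, B2–B3, B3–B4, B4–B5, B5–B6, B6–B7, B7–B8, B8–B9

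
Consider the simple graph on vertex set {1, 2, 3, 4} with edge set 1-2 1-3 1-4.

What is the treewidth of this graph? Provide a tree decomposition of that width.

Each bag holds 2 vertices, so the decomposition has width 1, which upper-bounds the treewidth. Any graph with an edge has treewidth ≥ 1, and G has the edge 1–3. Combining the bounds, tw(G) = 1.

Treewidth 1.
One optimal decomposition is:
Bags: B1 = {1, 3}  B2 = {1, 2}  B3 = {1, 4}
Tree: B1–B2, B2–B3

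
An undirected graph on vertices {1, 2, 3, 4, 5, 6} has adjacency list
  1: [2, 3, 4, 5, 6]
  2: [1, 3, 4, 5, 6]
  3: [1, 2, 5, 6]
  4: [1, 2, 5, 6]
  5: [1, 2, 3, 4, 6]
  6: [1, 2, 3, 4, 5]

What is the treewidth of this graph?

A width-4 tree decomposition is:
Bags: B1 = {1, 2, 4, 5, 6}  B2 = {1, 2, 3, 5, 6}
Tree: B1–B2
The largest bag has 5 vertices, giving width 4; this decomposition certifies tw(G) ≤ 4. For the lower bound, the 5 vertices {1, 2, 3, 5, 6} are pairwise adjacent, and any tree decomposition puts a clique entirely inside one bag — forcing width ≥ 4. The upper and lower bounds meet at 4, so that is the treewidth.

4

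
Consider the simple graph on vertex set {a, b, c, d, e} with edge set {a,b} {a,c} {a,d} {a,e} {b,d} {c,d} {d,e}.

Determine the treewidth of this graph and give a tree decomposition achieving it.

Every bag has size at most 3, so the width is 3 − 1 = 2 and tw(G) ≤ 2. For the lower bound, the 3 vertices {a, d, e} are pairwise adjacent, and any tree decomposition puts a clique entirely inside one bag — forcing width ≥ 2. Therefore the treewidth is 2.

Treewidth 2.
Bags: B1 = {a, d, e}  B2 = {a, b, d}  B3 = {a, c, d}
Tree: B1–B2, B2–B3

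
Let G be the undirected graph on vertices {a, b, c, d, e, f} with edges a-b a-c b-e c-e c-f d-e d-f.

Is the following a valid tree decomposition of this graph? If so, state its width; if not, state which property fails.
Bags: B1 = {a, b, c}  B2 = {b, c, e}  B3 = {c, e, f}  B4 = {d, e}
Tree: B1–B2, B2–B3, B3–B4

No — edge (f,d) lies in no bag.

A tree decomposition must satisfy three properties: every vertex lies in some bag; for every edge, both endpoints lie together in some bag; and for every vertex, the bags containing it form a connected subtree. Here edge (f,d) lies in no bag, so the decomposition is invalid.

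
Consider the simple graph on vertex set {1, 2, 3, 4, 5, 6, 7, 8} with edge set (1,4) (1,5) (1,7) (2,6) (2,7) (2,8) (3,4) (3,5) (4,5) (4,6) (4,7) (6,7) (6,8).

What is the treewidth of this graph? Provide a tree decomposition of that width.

Treewidth 2.
Bags: B1 = {4, 6, 7}  B2 = {1, 4, 7}  B3 = {2, 6, 7}  B4 = {1, 4, 5}  B5 = {3, 4, 5}  B6 = {2, 6, 8}
Tree: B1–B2, B1–B3, B2–B4, B4–B5, B3–B6

The largest bag has 3 vertices, giving width 2; this decomposition certifies tw(G) ≤ 2. For the lower bound, the 3 vertices {2, 6, 8} are pairwise adjacent, and any tree decomposition puts a clique entirely inside one bag — forcing width ≥ 2. Combining the bounds, tw(G) = 2.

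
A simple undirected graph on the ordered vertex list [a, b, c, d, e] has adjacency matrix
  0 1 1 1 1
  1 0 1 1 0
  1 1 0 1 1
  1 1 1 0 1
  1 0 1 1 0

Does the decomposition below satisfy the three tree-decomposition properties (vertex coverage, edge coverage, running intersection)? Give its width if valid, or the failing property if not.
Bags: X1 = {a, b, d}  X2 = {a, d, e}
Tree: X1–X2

A tree decomposition must satisfy three properties: every vertex lies in some bag; for every edge, both endpoints lie together in some bag; and for every vertex, the bags containing it form a connected subtree. Here vertex c appears in no bag, so the decomposition is invalid.

No — vertex c appears in no bag.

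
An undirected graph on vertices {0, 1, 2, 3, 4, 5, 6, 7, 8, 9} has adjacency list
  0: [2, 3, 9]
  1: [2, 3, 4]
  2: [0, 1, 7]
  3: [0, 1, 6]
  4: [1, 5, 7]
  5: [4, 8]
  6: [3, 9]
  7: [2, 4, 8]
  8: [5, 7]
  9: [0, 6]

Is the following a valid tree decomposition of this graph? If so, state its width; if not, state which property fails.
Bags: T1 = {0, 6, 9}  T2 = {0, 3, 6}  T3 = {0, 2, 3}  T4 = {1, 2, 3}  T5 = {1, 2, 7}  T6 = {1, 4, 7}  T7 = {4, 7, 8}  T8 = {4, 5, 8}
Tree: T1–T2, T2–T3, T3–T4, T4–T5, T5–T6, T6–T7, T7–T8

Checking the three conditions: (i) the bags cover all of {0, 1, 2, 3, 4, 5, 6, 7, 8, 9}; (ii) for each edge, some bag contains both endpoints; (iii) the bags containing any fixed vertex form a subtree. All hold, so the decomposition is valid with width 3 − 1 = 2.

Yes; width 2.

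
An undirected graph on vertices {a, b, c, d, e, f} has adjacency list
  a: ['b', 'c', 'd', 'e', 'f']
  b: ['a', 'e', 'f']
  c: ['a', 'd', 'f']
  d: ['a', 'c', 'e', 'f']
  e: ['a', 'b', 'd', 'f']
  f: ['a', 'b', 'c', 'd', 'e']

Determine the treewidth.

A width-3 tree decomposition is:
Bags: B1 = {a, c, d, f}  B2 = {a, d, e, f}  B3 = {a, b, e, f}
Tree: B1–B2, B2–B3
Every bag has size at most 4, so the width is 4 − 1 = 3 and tw(G) ≤ 3. On the other hand G contains the 4-clique {a, d, e, f}. A clique must lie in a single bag of any decomposition, so no decomposition can have width below 3. Combining the bounds, tw(G) = 3.

3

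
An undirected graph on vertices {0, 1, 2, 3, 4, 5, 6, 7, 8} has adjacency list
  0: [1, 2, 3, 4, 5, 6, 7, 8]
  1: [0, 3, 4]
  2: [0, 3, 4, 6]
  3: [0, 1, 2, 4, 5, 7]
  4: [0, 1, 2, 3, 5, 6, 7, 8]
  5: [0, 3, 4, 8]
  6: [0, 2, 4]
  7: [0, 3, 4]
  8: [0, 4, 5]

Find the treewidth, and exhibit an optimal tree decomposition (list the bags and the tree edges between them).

Treewidth 3.
One such decomposition:
Bags: B1 = {0, 3, 4, 5}  B2 = {0, 3, 4, 7}  B3 = {0, 4, 5, 8}  B4 = {0, 2, 3, 4}  B5 = {0, 2, 4, 6}  B6 = {0, 1, 3, 4}
Tree: B1–B2, B1–B3, B1–B4, B4–B5, B2–B6

Each bag holds 4 vertices, so the decomposition has width 3, which upper-bounds the treewidth. Conversely, {0, 4, 5, 8} is a clique of size 4, and the vertices of any clique must share a bag in every tree decomposition; so some bag has ≥ 4 vertices and tw(G) ≥ 3. Combining the bounds, tw(G) = 3.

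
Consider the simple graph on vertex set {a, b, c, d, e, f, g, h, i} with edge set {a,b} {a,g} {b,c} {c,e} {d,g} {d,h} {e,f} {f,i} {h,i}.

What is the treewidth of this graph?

2

A width-2 tree decomposition is:
Bags: B1 = {f, h, i}  B2 = {e, f, h}  B3 = {c, e, h}  B4 = {b, c, h}  B5 = {a, b, h}  B6 = {a, g, h}  B7 = {d, g, h}
Tree: B1–B2, B2–B3, B3–B4, B4–B5, B5–B6, B6–B7
Every bag has size at most 3, so the width is 3 − 1 = 2 and tw(G) ≤ 2. The edges h–i–f–e–c–b–a–g–d–h form a cycle, so G is not a tree and its treewidth is at least 2. Therefore the treewidth is 2.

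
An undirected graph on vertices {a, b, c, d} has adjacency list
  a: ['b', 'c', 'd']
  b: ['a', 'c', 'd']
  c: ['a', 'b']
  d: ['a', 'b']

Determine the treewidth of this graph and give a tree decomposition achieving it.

Treewidth 2.
One such decomposition:
Bags: B1 = {a, b, c}  B2 = {a, b, d}
Tree: B1–B2

The largest bag has 3 vertices, giving width 2; this decomposition certifies tw(G) ≤ 2. On the other hand G contains the 3-clique {a, b, d}. A clique must lie in a single bag of any decomposition, so no decomposition can have width below 2. Hence tw(G) = 2 exactly.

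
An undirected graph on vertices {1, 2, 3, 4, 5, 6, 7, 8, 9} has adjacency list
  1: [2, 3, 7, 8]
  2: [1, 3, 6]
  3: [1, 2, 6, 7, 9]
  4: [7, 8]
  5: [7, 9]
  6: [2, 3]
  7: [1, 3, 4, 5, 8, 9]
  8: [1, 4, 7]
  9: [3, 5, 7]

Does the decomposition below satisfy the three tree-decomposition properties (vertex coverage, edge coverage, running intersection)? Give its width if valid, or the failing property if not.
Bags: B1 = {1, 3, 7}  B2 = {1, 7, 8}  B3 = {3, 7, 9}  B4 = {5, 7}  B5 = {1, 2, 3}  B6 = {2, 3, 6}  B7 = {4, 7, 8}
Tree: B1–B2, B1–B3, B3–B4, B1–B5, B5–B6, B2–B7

A tree decomposition must satisfy three properties: every vertex lies in some bag; for every edge, both endpoints lie together in some bag; and for every vertex, the bags containing it form a connected subtree. Here edge (9,5) lies in no bag, so the decomposition is invalid.

No — edge (9,5) lies in no bag.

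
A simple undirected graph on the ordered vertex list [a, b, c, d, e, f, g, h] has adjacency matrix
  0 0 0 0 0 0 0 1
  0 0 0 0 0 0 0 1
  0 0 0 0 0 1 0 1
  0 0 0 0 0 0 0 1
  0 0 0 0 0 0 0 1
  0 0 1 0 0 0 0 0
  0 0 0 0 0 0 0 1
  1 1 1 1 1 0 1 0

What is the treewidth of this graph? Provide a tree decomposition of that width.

Treewidth 1.
One optimal decomposition is:
Bags: B1 = {b, h}  B2 = {a, h}  B3 = {e, h}  B4 = {d, h}  B5 = {g, h}  B6 = {c, h}  B7 = {c, f}
Tree: B1–B2, B2–B3, B2–B4, B1–B5, B3–B6, B6–B7

The largest bag has 2 vertices, giving width 1; this decomposition certifies tw(G) ≤ 1. G has an edge, so its treewidth is at least 1. The upper and lower bounds meet at 1, so that is the treewidth.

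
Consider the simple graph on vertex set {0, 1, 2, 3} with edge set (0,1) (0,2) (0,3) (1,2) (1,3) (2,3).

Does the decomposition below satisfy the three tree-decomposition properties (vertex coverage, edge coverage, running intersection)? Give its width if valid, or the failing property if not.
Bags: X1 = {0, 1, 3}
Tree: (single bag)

No — vertex 2 appears in no bag.

A tree decomposition must satisfy three properties: every vertex lies in some bag; for every edge, both endpoints lie together in some bag; and for every vertex, the bags containing it form a connected subtree. Here vertex 2 appears in no bag, so the decomposition is invalid.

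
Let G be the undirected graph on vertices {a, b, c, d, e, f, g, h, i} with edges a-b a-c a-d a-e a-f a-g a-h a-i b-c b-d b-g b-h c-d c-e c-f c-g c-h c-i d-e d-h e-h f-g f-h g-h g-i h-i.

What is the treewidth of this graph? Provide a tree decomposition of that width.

Treewidth 4.
One such decomposition:
Bags: B1 = {a, b, c, d, h}  B2 = {a, b, c, g, h}  B3 = {a, c, d, e, h}  B4 = {a, c, f, g, h}  B5 = {a, c, g, h, i}
Tree: B1–B2, B1–B3, B2–B4, B2–B5

The largest bag has 5 vertices, giving width 4; this decomposition certifies tw(G) ≤ 4. For the lower bound, the 5 vertices {a, c, d, e, h} are pairwise adjacent, and any tree decomposition puts a clique entirely inside one bag — forcing width ≥ 4. The upper and lower bounds meet at 4, so that is the treewidth.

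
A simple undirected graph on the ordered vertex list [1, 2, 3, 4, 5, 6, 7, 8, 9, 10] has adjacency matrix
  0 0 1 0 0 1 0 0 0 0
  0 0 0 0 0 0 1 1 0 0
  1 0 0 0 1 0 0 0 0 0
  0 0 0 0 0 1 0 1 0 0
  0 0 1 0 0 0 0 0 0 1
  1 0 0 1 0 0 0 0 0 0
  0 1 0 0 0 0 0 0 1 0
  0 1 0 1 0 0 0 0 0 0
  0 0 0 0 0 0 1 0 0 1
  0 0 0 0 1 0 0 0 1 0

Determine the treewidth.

2

A width-2 tree decomposition is:
Bags: B1 = {5, 9, 10}  B2 = {5, 7, 9}  B3 = {2, 5, 7}  B4 = {2, 5, 8}  B5 = {4, 5, 8}  B6 = {4, 5, 6}  B7 = {1, 5, 6}  B8 = {1, 3, 5}
Tree: B1–B2, B2–B3, B3–B4, B4–B5, B5–B6, B6–B7, B7–B8
Every bag has size at most 3, so the width is 3 − 1 = 2 and tw(G) ≤ 2. For the lower bound, G contains the cycle 5–10–9–7–2–8–4–6–1–3–5, so G is not a forest; only forests have treewidth ≤ 1, hence tw(G) ≥ 2. Combining the bounds, tw(G) = 2.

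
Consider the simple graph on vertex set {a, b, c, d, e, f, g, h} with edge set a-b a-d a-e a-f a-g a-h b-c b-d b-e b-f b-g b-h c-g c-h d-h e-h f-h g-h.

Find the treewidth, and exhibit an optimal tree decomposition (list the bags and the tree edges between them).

Every bag has size at most 4, so the width is 4 − 1 = 3 and tw(G) ≤ 3. Conversely, {b, c, g, h} is a clique of size 4, and the vertices of any clique must share a bag in every tree decomposition; so some bag has ≥ 4 vertices and tw(G) ≥ 3. Hence tw(G) = 3 exactly.

Treewidth 3.
Bags: B1 = {a, b, g, h}  B2 = {a, b, e, h}  B3 = {a, b, f, h}  B4 = {b, c, g, h}  B5 = {a, b, d, h}
Tree: B1–B2, B1–B3, B1–B4, B3–B5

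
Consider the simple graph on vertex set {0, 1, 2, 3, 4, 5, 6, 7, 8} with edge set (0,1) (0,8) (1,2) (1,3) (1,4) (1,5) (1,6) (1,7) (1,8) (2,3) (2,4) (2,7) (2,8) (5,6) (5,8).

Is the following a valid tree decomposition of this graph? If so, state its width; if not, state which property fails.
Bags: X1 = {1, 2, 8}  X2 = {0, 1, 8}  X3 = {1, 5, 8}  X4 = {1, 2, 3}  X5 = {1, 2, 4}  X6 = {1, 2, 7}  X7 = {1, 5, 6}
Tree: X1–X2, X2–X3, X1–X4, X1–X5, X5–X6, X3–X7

Yes; width 2.

Every vertex of G appears in some bag (union = {0, 1, 2, 3, 4, 5, 6, 7, 8}); every edge is covered by a bag; and for each vertex v the set of bags containing v is connected in the bag tree. The decomposition is therefore valid. The largest bag has 3 vertices, so the width is 2.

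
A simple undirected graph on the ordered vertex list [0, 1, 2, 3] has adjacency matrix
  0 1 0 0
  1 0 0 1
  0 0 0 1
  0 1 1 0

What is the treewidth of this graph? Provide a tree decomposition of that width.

Treewidth 1.
One optimal decomposition is:
Bags: B1 = {2, 3}  B2 = {1, 3}  B3 = {0, 1}
Tree: B1–B2, B2–B3

The largest bag has 2 vertices, giving width 1; this decomposition certifies tw(G) ≤ 1. Since G has at least one edge (e.g. 3–2), it is not an edgeless graph, so tw(G) ≥ 1. Hence tw(G) = 1 exactly.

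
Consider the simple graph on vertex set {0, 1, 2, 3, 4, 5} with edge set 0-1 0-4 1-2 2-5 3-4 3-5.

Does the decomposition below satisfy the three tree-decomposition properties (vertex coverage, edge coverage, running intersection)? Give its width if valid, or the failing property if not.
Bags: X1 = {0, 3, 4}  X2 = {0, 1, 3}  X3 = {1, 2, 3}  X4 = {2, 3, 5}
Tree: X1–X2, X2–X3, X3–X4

Checking the three conditions: (i) the bags cover all of {0, 1, 2, 3, 4, 5}; (ii) for each edge, some bag contains both endpoints; (iii) the bags containing any fixed vertex form a subtree. All hold, so the decomposition is valid with width 3 − 1 = 2.

Yes; width 2.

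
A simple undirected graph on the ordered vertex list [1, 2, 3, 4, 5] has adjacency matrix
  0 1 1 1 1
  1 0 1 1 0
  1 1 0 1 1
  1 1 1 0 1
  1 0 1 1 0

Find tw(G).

A width-3 tree decomposition is:
Bags: B1 = {1, 3, 4, 5}  B2 = {1, 2, 3, 4}
Tree: B1–B2
Every bag has size at most 4, so the width is 4 − 1 = 3 and tw(G) ≤ 3. Conversely, {1, 2, 3, 4} is a clique of size 4, and the vertices of any clique must share a bag in every tree decomposition; so some bag has ≥ 4 vertices and tw(G) ≥ 3. Therefore the treewidth is 3.

3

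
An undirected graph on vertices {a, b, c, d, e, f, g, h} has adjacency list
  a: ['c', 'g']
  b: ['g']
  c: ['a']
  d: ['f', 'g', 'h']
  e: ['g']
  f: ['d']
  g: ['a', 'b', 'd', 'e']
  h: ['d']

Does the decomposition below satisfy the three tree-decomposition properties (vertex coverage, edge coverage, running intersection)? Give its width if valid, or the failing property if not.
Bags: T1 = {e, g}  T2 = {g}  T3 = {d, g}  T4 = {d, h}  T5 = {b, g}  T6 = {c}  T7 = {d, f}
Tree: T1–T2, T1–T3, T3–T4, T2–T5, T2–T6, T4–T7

No — vertex a appears in no bag.

A tree decomposition must satisfy three properties: every vertex lies in some bag; for every edge, both endpoints lie together in some bag; and for every vertex, the bags containing it form a connected subtree. Here vertex a appears in no bag, so the decomposition is invalid.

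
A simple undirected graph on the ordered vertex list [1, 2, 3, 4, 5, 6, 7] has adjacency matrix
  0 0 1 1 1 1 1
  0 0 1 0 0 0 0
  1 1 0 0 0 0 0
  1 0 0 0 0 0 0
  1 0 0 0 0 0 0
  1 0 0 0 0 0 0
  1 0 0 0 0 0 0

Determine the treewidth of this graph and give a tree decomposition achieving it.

Treewidth 1.
One optimal decomposition is:
Bags: B1 = {1, 3}  B2 = {1, 5}  B3 = {1, 6}  B4 = {2, 3}  B5 = {1, 4}  B6 = {1, 7}
Tree: B1–B2, B1–B3, B1–B4, B1–B5, B5–B6

Every bag has size at most 2, so the width is 2 − 1 = 1 and tw(G) ≤ 1. Since G has at least one edge (e.g. 1–3), it is not an edgeless graph, so tw(G) ≥ 1. Combining the bounds, tw(G) = 1.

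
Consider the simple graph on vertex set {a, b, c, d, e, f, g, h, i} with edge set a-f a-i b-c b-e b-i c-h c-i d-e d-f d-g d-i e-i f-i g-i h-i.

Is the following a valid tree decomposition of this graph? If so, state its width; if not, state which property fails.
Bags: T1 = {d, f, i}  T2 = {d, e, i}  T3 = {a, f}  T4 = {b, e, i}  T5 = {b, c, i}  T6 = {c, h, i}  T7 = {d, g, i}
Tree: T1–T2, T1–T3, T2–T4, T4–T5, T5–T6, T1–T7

A tree decomposition must satisfy three properties: every vertex lies in some bag; for every edge, both endpoints lie together in some bag; and for every vertex, the bags containing it form a connected subtree. Here edge (i,a) lies in no bag, so the decomposition is invalid.

No — edge (i,a) lies in no bag.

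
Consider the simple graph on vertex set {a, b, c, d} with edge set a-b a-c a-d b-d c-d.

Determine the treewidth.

2

A width-2 tree decomposition is:
Bags: B1 = {a, b, d}  B2 = {a, c, d}
Tree: B1–B2
The largest bag has 3 vertices, giving width 2; this decomposition certifies tw(G) ≤ 2. Conversely, {a, c, d} is a clique of size 3, and the vertices of any clique must share a bag in every tree decomposition; so some bag has ≥ 3 vertices and tw(G) ≥ 2. Therefore the treewidth is 2.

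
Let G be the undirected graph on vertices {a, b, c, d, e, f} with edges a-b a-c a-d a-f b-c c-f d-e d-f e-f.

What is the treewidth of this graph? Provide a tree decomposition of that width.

Treewidth 2.
Bags: B1 = {d, e, f}  B2 = {a, d, f}  B3 = {a, c, f}  B4 = {a, b, c}
Tree: B1–B2, B2–B3, B3–B4

The largest bag has 3 vertices, giving width 2; this decomposition certifies tw(G) ≤ 2. For the lower bound, the 3 vertices {d, e, f} are pairwise adjacent, and any tree decomposition puts a clique entirely inside one bag — forcing width ≥ 2. Therefore the treewidth is 2.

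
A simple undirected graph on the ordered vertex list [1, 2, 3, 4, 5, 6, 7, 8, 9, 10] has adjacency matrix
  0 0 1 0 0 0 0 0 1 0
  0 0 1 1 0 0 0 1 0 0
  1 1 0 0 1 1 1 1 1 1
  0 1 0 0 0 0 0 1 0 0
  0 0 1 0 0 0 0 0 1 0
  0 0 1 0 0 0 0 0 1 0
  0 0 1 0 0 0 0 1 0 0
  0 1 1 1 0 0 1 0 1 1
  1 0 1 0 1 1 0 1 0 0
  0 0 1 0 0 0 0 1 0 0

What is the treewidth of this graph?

2

A width-2 tree decomposition is:
Bags: B1 = {3, 8, 9}  B2 = {3, 7, 8}  B3 = {2, 3, 8}  B4 = {3, 8, 10}  B5 = {2, 4, 8}  B6 = {1, 3, 9}  B7 = {3, 6, 9}  B8 = {3, 5, 9}
Tree: B1–B2, B1–B3, B2–B4, B3–B5, B1–B6, B6–B7, B1–B8
Every bag has size at most 3, so the width is 3 − 1 = 2 and tw(G) ≤ 2. On the other hand G contains the 3-clique {3, 8, 9}. A clique must lie in a single bag of any decomposition, so no decomposition can have width below 2. Hence tw(G) = 2 exactly.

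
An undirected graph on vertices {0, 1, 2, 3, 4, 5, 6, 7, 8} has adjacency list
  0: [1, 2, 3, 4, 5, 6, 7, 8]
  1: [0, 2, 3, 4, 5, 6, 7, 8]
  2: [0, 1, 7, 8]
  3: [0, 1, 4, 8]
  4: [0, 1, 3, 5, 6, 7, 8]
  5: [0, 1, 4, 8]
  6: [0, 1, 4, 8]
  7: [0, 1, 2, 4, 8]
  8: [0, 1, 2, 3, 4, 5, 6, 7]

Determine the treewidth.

4

A width-4 tree decomposition is:
Bags: B1 = {0, 1, 3, 4, 8}  B2 = {0, 1, 4, 7, 8}  B3 = {0, 1, 4, 6, 8}  B4 = {0, 1, 2, 7, 8}  B5 = {0, 1, 4, 5, 8}
Tree: B1–B2, B2–B3, B2–B4, B2–B5
The largest bag has 5 vertices, giving width 4; this decomposition certifies tw(G) ≤ 4. On the other hand G contains the 5-clique {0, 1, 2, 7, 8}. A clique must lie in a single bag of any decomposition, so no decomposition can have width below 4. Therefore the treewidth is 4.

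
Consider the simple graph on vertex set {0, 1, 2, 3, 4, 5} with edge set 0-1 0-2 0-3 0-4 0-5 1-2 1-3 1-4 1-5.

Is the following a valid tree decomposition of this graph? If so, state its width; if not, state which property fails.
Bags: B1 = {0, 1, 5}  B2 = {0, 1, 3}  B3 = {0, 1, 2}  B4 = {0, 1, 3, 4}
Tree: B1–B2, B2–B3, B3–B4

A tree decomposition must satisfy three properties: every vertex lies in some bag; for every edge, both endpoints lie together in some bag; and for every vertex, the bags containing it form a connected subtree. Here bags containing vertex 3 are not connected in the tree, so the decomposition is invalid.

No — bags containing vertex 3 are not connected in the tree.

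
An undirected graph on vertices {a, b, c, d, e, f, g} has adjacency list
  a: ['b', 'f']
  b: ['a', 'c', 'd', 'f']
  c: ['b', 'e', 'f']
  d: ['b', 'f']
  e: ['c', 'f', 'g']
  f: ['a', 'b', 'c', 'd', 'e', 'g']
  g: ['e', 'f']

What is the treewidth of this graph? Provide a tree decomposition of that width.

Treewidth 2.
One such decomposition:
Bags: B1 = {c, e, f}  B2 = {e, f, g}  B3 = {b, c, f}  B4 = {b, d, f}  B5 = {a, b, f}
Tree: B1–B2, B1–B3, B3–B4, B3–B5

The largest bag has 3 vertices, giving width 2; this decomposition certifies tw(G) ≤ 2. Conversely, {e, f, g} is a clique of size 3, and the vertices of any clique must share a bag in every tree decomposition; so some bag has ≥ 3 vertices and tw(G) ≥ 2. Hence tw(G) = 2 exactly.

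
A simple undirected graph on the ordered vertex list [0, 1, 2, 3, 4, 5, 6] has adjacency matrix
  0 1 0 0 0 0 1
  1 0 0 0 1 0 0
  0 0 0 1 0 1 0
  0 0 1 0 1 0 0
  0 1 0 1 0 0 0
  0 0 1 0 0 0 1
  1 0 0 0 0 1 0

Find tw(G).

2

A width-2 tree decomposition is:
Bags: B1 = {0, 1, 6}  B2 = {1, 4, 6}  B3 = {3, 4, 6}  B4 = {2, 3, 6}  B5 = {2, 5, 6}
Tree: B1–B2, B2–B3, B3–B4, B4–B5
The largest bag has 3 vertices, giving width 2; this decomposition certifies tw(G) ≤ 2. Since 6–0–1–4–3–2–5–6 is a cycle in G, G is not acyclic. Forests are exactly the graphs of treewidth ≤ 1, so tw(G) ≥ 2. The upper and lower bounds meet at 2, so that is the treewidth.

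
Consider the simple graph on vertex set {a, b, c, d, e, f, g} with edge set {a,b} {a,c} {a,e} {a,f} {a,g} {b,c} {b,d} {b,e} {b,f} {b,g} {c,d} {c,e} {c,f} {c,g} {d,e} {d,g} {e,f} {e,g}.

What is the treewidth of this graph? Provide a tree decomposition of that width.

Treewidth 4.
Bags: B1 = {a, b, c, e, g}  B2 = {a, b, c, e, f}  B3 = {b, c, d, e, g}
Tree: B1–B2, B1–B3

The largest bag has 5 vertices, giving width 4; this decomposition certifies tw(G) ≤ 4. On the other hand G contains the 5-clique {b, c, d, e, g}. A clique must lie in a single bag of any decomposition, so no decomposition can have width below 4. Combining the bounds, tw(G) = 4.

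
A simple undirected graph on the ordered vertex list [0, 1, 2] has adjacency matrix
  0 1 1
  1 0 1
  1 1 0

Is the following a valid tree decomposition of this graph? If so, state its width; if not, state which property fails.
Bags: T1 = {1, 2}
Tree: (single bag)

No — vertex 0 appears in no bag.

A tree decomposition must satisfy three properties: every vertex lies in some bag; for every edge, both endpoints lie together in some bag; and for every vertex, the bags containing it form a connected subtree. Here vertex 0 appears in no bag, so the decomposition is invalid.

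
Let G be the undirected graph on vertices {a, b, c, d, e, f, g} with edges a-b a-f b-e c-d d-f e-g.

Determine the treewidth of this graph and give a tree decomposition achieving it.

Treewidth 1.
One such decomposition:
Bags: B1 = {e, g}  B2 = {b, e}  B3 = {a, b}  B4 = {a, f}  B5 = {d, f}  B6 = {c, d}
Tree: B1–B2, B2–B3, B3–B4, B4–B5, B5–B6

The largest bag has 2 vertices, giving width 1; this decomposition certifies tw(G) ≤ 1. G has an edge, so its treewidth is at least 1. The upper and lower bounds meet at 1, so that is the treewidth.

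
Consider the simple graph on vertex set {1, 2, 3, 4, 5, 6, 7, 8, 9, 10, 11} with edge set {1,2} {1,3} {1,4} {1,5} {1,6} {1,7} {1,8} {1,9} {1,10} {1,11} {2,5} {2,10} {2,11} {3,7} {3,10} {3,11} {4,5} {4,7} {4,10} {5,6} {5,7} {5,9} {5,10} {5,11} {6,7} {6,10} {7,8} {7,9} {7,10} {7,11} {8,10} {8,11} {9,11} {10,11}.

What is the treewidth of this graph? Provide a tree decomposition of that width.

Treewidth 4.
One optimal decomposition is:
Bags: B1 = {1, 2, 5, 10, 11}  B2 = {1, 5, 7, 10, 11}  B3 = {1, 5, 6, 7, 10}  B4 = {1, 7, 8, 10, 11}  B5 = {1, 3, 7, 10, 11}  B6 = {1, 5, 7, 9, 11}  B7 = {1, 4, 5, 7, 10}
Tree: B1–B2, B2–B3, B2–B4, B2–B5, B2–B6, B2–B7

Every bag has size at most 5, so the width is 5 − 1 = 4 and tw(G) ≤ 4. On the other hand G contains the 5-clique {1, 2, 5, 10, 11}. A clique must lie in a single bag of any decomposition, so no decomposition can have width below 4. Combining the bounds, tw(G) = 4.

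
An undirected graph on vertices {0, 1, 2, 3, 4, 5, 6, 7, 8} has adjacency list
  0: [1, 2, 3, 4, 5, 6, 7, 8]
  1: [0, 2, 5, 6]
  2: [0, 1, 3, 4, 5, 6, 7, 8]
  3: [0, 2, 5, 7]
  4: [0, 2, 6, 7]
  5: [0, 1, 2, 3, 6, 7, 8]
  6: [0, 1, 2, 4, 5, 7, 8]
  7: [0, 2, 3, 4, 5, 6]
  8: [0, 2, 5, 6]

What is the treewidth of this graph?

4

A width-4 tree decomposition is:
Bags: B1 = {0, 2, 3, 5, 7}  B2 = {0, 2, 5, 6, 7}  B3 = {0, 2, 4, 6, 7}  B4 = {0, 2, 5, 6, 8}  B5 = {0, 1, 2, 5, 6}
Tree: B1–B2, B2–B3, B2–B4, B4–B5
Every bag has size at most 5, so the width is 5 − 1 = 4 and tw(G) ≤ 4. For the lower bound, the 5 vertices {0, 2, 4, 6, 7} are pairwise adjacent, and any tree decomposition puts a clique entirely inside one bag — forcing width ≥ 4. Hence tw(G) = 4 exactly.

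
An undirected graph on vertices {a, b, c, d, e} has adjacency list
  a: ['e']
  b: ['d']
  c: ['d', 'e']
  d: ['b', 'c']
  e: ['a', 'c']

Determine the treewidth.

1

A width-1 tree decomposition is:
Bags: B1 = {b, d}  B2 = {c, d}  B3 = {c, e}  B4 = {a, e}
Tree: B1–B2, B2–B3, B3–B4
Every bag has size at most 2, so the width is 2 − 1 = 1 and tw(G) ≤ 1. G has an edge, so its treewidth is at least 1. The upper and lower bounds meet at 1, so that is the treewidth.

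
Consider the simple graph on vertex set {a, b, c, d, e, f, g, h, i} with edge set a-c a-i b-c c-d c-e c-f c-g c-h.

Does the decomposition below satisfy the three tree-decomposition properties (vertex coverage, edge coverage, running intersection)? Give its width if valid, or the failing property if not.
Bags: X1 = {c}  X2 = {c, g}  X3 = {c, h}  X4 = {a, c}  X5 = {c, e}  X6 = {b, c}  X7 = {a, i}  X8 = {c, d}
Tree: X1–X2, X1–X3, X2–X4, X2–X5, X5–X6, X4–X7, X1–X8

A tree decomposition must satisfy three properties: every vertex lies in some bag; for every edge, both endpoints lie together in some bag; and for every vertex, the bags containing it form a connected subtree. Here vertex f appears in no bag, so the decomposition is invalid.

No — vertex f appears in no bag.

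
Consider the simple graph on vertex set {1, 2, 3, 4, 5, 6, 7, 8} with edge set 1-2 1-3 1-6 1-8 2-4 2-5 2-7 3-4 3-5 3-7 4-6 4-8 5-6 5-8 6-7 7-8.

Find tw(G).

A width-4 tree decomposition is:
Bags: B1 = {1, 2, 4, 5, 7}  B2 = {1, 4, 5, 6, 7}  B3 = {1, 3, 4, 5, 7}  B4 = {1, 4, 5, 7, 8}
Tree: B1–B2, B2–B3, B3–B4
The largest bag has 5 vertices, giving width 4; this decomposition certifies tw(G) ≤ 4. For the lower bound: the 5 vertex sets {2,7}, {4,6}, {1,3}, {5}, {8} are disjoint, each induces a connected subgraph, and every pair is joined by at least one edge of G. Contracting each set to a single vertex therefore yields K_{5} as a minor, and since treewidth is minor-monotone, tw(G) ≥ tw(K_{5}) = 4. Hence tw(G) = 4 exactly.

4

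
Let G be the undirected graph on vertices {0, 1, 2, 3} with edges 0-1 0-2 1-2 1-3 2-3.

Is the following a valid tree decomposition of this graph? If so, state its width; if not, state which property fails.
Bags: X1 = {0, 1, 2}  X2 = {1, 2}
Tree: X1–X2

A tree decomposition must satisfy three properties: every vertex lies in some bag; for every edge, both endpoints lie together in some bag; and for every vertex, the bags containing it form a connected subtree. Here vertex 3 appears in no bag, so the decomposition is invalid.

No — vertex 3 appears in no bag.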